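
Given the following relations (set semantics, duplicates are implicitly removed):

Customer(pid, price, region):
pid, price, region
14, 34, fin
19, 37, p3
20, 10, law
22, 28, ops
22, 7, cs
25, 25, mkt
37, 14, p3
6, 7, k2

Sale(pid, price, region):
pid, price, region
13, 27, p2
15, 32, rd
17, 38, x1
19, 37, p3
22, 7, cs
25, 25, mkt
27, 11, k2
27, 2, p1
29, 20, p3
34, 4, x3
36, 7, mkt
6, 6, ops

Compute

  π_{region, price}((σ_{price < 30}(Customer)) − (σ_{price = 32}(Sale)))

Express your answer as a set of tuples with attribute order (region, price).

Apply σ_{price < 30}; surviving tuples: {(20, 10, law), (22, 28, ops), (22, 7, cs), (25, 25, mkt), (37, 14, p3), (6, 7, k2)}
Apply σ_{price = 32}; surviving tuples: {(15, 32, rd)}
Taking the difference: {(20, 10, law), (22, 28, ops), (22, 7, cs), (25, 25, mkt), (37, 14, p3), (6, 7, k2)}
Keep only column(s) region, price: {(cs, 7), (k2, 7), (law, 10), (mkt, 25), (ops, 28), (p3, 14)}

{(cs, 7), (k2, 7), (law, 10), (mkt, 25), (ops, 28), (p3, 14)}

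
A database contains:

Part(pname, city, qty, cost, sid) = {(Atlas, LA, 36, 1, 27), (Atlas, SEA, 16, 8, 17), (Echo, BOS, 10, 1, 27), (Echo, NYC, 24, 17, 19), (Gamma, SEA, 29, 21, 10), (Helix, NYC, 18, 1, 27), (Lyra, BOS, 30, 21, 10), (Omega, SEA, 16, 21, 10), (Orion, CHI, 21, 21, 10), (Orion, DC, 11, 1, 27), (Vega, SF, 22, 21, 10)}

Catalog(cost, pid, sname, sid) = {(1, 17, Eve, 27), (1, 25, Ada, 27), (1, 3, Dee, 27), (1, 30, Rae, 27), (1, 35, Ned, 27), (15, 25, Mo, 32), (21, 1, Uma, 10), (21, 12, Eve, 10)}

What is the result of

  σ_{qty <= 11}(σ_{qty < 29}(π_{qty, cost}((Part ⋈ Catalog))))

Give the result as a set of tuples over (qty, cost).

{(10, 1), (11, 1)}

Part ⋈ Catalog (natural join on cost, sid): {(Atlas, LA, 36, 1, 27, 17, Eve), (Atlas, LA, 36, 1, 27, 25, Ada), (Atlas, LA, 36, 1, 27, 3, Dee), (Atlas, LA, 36, 1, 27, 30, Rae), (Atlas, LA, 36, 1, 27, 35, Ned), (Echo, BOS, 10, 1, 27, 17, Eve), (Echo, BOS, 10, 1, 27, 25, Ada), (Echo, BOS, 10, 1, 27, 3, Dee), (Echo, BOS, 10, 1, 27, 30, Rae), (Echo, BOS, 10, 1, 27, 35, Ned), (Gamma, SEA, 29, 21, 10, 1, Uma), (Gamma, SEA, 29, 21, 10, 12, Eve), (Helix, NYC, 18, 1, 27, 17, Eve), (Helix, NYC, 18, 1, 27, 25, Ada), (Helix, NYC, 18, 1, 27, 3, Dee), (Helix, NYC, 18, 1, 27, 30, Rae), (Helix, NYC, 18, 1, 27, 35, Ned), (Lyra, BOS, 30, 21, 10, 1, Uma), (Lyra, BOS, 30, 21, 10, 12, Eve), (Omega, SEA, 16, 21, 10, 1, Uma), (Omega, SEA, 16, 21, 10, 12, Eve), (Orion, CHI, 21, 21, 10, 1, Uma), (Orion, CHI, 21, 21, 10, 12, Eve), (Orion, DC, 11, 1, 27, 17, Eve), (Orion, DC, 11, 1, 27, 25, Ada), (Orion, DC, 11, 1, 27, 3, Dee), (Orion, DC, 11, 1, 27, 30, Rae), (Orion, DC, 11, 1, 27, 35, Ned), (Vega, SF, 22, 21, 10, 1, Uma), (Vega, SF, 22, 21, 10, 12, Eve)}
Keep only column(s) qty, cost (21 duplicate(s) eliminated): {(10, 1), (11, 1), (16, 21), (18, 1), (21, 21), (22, 21), (29, 21), (30, 21), (36, 1)}
Filtering on qty < 29 leaves {(10, 1), (11, 1), (16, 21), (18, 1), (21, 21), (22, 21)}.
Filtering on qty <= 11 leaves {(10, 1), (11, 1)}.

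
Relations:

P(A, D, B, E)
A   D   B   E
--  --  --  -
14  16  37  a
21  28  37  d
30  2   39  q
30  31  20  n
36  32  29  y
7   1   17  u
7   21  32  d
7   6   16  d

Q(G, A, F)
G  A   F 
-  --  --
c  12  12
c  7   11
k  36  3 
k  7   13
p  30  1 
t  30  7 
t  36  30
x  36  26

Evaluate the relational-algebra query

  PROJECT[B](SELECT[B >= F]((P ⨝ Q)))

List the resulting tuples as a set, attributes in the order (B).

Natural join on A: {(30, 2, 39, q, p, 1), (30, 2, 39, q, t, 7), (30, 31, 20, n, p, 1), (30, 31, 20, n, t, 7), (36, 32, 29, y, k, 3), (36, 32, 29, y, t, 30), (36, 32, 29, y, x, 26), (7, 1, 17, u, c, 11), (7, 1, 17, u, k, 13), (7, 21, 32, d, c, 11), (7, 21, 32, d, k, 13), (7, 6, 16, d, c, 11), (7, 6, 16, d, k, 13)}
σ[B >= F]: keep tuples satisfying B >= F → {(30, 2, 39, q, p, 1), (30, 2, 39, q, t, 7), (30, 31, 20, n, p, 1), (30, 31, 20, n, t, 7), (36, 32, 29, y, k, 3), (36, 32, 29, y, x, 26), (7, 1, 17, u, c, 11), (7, 1, 17, u, k, 13), (7, 21, 32, d, c, 11), (7, 21, 32, d, k, 13), (7, 6, 16, d, c, 11), (7, 6, 16, d, k, 13)}
π_{B} gives {16, 17, 20, 29, 32, 39} (6 duplicate(s) eliminated).

{16, 17, 20, 29, 32, 39}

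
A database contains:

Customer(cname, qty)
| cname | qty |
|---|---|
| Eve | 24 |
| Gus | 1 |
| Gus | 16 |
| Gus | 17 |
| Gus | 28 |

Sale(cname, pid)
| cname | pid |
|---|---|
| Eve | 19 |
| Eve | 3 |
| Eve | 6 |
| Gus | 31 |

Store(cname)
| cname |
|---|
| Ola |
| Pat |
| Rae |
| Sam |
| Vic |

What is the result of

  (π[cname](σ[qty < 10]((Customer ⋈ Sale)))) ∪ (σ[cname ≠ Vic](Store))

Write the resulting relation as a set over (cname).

{Gus, Ola, Pat, Rae, Sam}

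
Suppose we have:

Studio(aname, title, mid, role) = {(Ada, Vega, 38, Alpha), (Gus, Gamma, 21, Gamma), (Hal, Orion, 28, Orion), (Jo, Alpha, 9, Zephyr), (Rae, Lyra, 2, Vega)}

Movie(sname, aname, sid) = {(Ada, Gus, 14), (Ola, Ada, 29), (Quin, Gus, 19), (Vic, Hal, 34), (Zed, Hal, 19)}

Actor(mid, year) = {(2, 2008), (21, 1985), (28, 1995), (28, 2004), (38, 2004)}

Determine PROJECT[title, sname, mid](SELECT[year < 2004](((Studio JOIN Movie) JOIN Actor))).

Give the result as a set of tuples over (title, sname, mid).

{(Gamma, Ada, 21), (Gamma, Quin, 21), (Orion, Vic, 28), (Orion, Zed, 28)}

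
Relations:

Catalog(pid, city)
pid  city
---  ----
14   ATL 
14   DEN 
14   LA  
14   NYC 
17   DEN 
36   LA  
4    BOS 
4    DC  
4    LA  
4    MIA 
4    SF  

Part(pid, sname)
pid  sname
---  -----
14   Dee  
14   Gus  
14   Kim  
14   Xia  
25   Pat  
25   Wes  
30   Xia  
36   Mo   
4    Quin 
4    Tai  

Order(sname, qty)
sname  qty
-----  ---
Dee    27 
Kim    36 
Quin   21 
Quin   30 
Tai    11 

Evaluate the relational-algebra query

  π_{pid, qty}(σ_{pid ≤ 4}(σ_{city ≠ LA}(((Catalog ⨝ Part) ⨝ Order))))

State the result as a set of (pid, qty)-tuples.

{(4, 11), (4, 21), (4, 30)}

Natural join on pid: {(14, ATL, Dee), (14, ATL, Gus), (14, ATL, Kim), (14, ATL, Xia), (14, DEN, Dee), (14, DEN, Gus), (14, DEN, Kim), (14, DEN, Xia), (14, LA, Dee), (14, LA, Gus), (14, LA, Kim), (14, LA, Xia), (14, NYC, Dee), (14, NYC, Gus), (14, NYC, Kim), (14, NYC, Xia), (36, LA, Mo), (4, BOS, Quin), (4, BOS, Tai), (4, DC, Quin), (4, DC, Tai), (4, LA, Quin), (4, LA, Tai), (4, MIA, Quin), (4, MIA, Tai), (4, SF, Quin), (4, SF, Tai)}
Natural join on sname: {(14, ATL, Dee, 27), (14, ATL, Kim, 36), (14, DEN, Dee, 27), (14, DEN, Kim, 36), (14, LA, Dee, 27), (14, LA, Kim, 36), (14, NYC, Dee, 27), (14, NYC, Kim, 36), (4, BOS, Quin, 21), (4, BOS, Quin, 30), (4, BOS, Tai, 11), (4, DC, Quin, 21), (4, DC, Quin, 30), (4, DC, Tai, 11), (4, LA, Quin, 21), (4, LA, Quin, 30), (4, LA, Tai, 11), (4, MIA, Quin, 21), (4, MIA, Quin, 30), (4, MIA, Tai, 11), (4, SF, Quin, 21), (4, SF, Quin, 30), (4, SF, Tai, 11)}
Selection city ≠ LA: {(14, ATL, Dee, 27), (14, ATL, Kim, 36), (14, DEN, Dee, 27), (14, DEN, Kim, 36), (14, NYC, Dee, 27), (14, NYC, Kim, 36), (4, BOS, Quin, 21), (4, BOS, Quin, 30), (4, BOS, Tai, 11), (4, DC, Quin, 21), (4, DC, Quin, 30), (4, DC, Tai, 11), (4, MIA, Quin, 21), (4, MIA, Quin, 30), (4, MIA, Tai, 11), (4, SF, Quin, 21), (4, SF, Quin, 30), (4, SF, Tai, 11)}
Selection pid ≤ 4: {(4, BOS, Quin, 21), (4, BOS, Quin, 30), (4, BOS, Tai, 11), (4, DC, Quin, 21), (4, DC, Quin, 30), (4, DC, Tai, 11), (4, MIA, Quin, 21), (4, MIA, Quin, 30), (4, MIA, Tai, 11), (4, SF, Quin, 21), (4, SF, Quin, 30), (4, SF, Tai, 11)}
Keep only column(s) pid, qty (9 duplicate(s) eliminated): {(4, 11), (4, 21), (4, 30)}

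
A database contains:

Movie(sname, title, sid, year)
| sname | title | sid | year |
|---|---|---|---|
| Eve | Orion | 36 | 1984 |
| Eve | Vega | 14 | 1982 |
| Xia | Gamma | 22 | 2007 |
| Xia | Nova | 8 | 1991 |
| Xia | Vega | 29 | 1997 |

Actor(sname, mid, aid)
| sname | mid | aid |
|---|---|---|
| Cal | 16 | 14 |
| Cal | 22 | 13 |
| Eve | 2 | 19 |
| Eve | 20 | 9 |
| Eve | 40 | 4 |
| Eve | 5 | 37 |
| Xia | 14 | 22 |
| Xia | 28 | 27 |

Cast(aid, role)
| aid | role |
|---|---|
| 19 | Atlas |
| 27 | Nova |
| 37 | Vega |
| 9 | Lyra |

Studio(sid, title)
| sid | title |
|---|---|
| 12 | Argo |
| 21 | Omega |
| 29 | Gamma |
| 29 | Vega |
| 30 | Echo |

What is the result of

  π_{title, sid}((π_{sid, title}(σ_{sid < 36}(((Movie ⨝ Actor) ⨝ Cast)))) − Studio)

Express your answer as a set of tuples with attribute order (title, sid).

Natural join on sname: {(Eve, Orion, 36, 1984, 2, 19), (Eve, Orion, 36, 1984, 20, 9), (Eve, Orion, 36, 1984, 40, 4), (Eve, Orion, 36, 1984, 5, 37), (Eve, Vega, 14, 1982, 2, 19), (Eve, Vega, 14, 1982, 20, 9), (Eve, Vega, 14, 1982, 40, 4), (Eve, Vega, 14, 1982, 5, 37), (Xia, Gamma, 22, 2007, 14, 22), (Xia, Gamma, 22, 2007, 28, 27), (Xia, Nova, 8, 1991, 14, 22), (Xia, Nova, 8, 1991, 28, 27), (Xia, Vega, 29, 1997, 14, 22), (Xia, Vega, 29, 1997, 28, 27)}
Natural join on aid: {(Eve, Orion, 36, 1984, 2, 19, Atlas), (Eve, Orion, 36, 1984, 20, 9, Lyra), (Eve, Orion, 36, 1984, 5, 37, Vega), (Eve, Vega, 14, 1982, 2, 19, Atlas), (Eve, Vega, 14, 1982, 20, 9, Lyra), (Eve, Vega, 14, 1982, 5, 37, Vega), (Xia, Gamma, 22, 2007, 28, 27, Nova), (Xia, Nova, 8, 1991, 28, 27, Nova), (Xia, Vega, 29, 1997, 28, 27, Nova)}
Apply σ_{sid < 36}; surviving tuples: {(Eve, Vega, 14, 1982, 2, 19, Atlas), (Eve, Vega, 14, 1982, 20, 9, Lyra), (Eve, Vega, 14, 1982, 5, 37, Vega), (Xia, Gamma, 22, 2007, 28, 27, Nova), (Xia, Nova, 8, 1991, 28, 27, Nova), (Xia, Vega, 29, 1997, 28, 27, Nova)}
π_{sid, title} gives {(14, Vega), (22, Gamma), (29, Vega), (8, Nova)} (2 duplicate(s) eliminated).
Taking the difference: {(14, Vega), (22, Gamma), (8, Nova)}
π_{title, sid} gives {(Gamma, 22), (Nova, 8), (Vega, 14)}.

{(Gamma, 22), (Nova, 8), (Vega, 14)}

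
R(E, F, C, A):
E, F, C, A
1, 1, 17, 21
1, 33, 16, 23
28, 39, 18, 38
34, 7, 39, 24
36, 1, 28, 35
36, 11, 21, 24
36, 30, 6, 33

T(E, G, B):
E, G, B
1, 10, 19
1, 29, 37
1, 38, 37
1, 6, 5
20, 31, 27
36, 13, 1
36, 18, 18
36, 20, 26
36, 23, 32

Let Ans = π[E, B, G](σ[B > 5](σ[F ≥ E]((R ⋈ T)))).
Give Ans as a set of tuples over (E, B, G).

{(1, 19, 10), (1, 37, 29), (1, 37, 38)}

R ⋈ T (natural join on E): {(1, 1, 17, 21, 10, 19), (1, 1, 17, 21, 29, 37), (1, 1, 17, 21, 38, 37), (1, 1, 17, 21, 6, 5), (1, 33, 16, 23, 10, 19), (1, 33, 16, 23, 29, 37), (1, 33, 16, 23, 38, 37), (1, 33, 16, 23, 6, 5), (36, 1, 28, 35, 13, 1), (36, 1, 28, 35, 18, 18), (36, 1, 28, 35, 20, 26), (36, 1, 28, 35, 23, 32), (36, 11, 21, 24, 13, 1), (36, 11, 21, 24, 18, 18), (36, 11, 21, 24, 20, 26), (36, 11, 21, 24, 23, 32), (36, 30, 6, 33, 13, 1), (36, 30, 6, 33, 18, 18), (36, 30, 6, 33, 20, 26), (36, 30, 6, 33, 23, 32)}
Apply σ_{F ≥ E}; surviving tuples: {(1, 1, 17, 21, 10, 19), (1, 1, 17, 21, 29, 37), (1, 1, 17, 21, 38, 37), (1, 1, 17, 21, 6, 5), (1, 33, 16, 23, 10, 19), (1, 33, 16, 23, 29, 37), (1, 33, 16, 23, 38, 37), (1, 33, 16, 23, 6, 5)}
Apply σ_{B > 5}; surviving tuples: {(1, 1, 17, 21, 10, 19), (1, 1, 17, 21, 29, 37), (1, 1, 17, 21, 38, 37), (1, 33, 16, 23, 10, 19), (1, 33, 16, 23, 29, 37), (1, 33, 16, 23, 38, 37)}
π[E, B, G]: project onto (E, B, G) (3 duplicate(s) eliminated) → {(1, 19, 10), (1, 37, 29), (1, 37, 38)}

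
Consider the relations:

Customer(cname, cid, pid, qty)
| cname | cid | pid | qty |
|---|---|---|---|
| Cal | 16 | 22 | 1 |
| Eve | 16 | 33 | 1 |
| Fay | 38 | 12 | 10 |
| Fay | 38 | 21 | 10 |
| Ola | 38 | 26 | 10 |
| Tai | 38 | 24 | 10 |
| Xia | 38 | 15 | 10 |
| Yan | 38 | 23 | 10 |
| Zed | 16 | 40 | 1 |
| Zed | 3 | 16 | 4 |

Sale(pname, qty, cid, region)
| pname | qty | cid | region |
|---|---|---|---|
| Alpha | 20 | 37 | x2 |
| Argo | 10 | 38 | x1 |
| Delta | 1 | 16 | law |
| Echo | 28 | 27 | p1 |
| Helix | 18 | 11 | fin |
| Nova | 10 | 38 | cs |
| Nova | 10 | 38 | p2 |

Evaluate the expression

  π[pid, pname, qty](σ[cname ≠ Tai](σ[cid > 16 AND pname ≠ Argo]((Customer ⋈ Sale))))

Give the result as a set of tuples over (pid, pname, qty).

{(12, Nova, 10), (15, Nova, 10), (21, Nova, 10), (23, Nova, 10), (26, Nova, 10)}

Natural join on cid, qty: {(Cal, 16, 22, 1, Delta, law), (Eve, 16, 33, 1, Delta, law), (Fay, 38, 12, 10, Argo, x1), (Fay, 38, 12, 10, Nova, cs), (Fay, 38, 12, 10, Nova, p2), (Fay, 38, 21, 10, Argo, x1), (Fay, 38, 21, 10, Nova, cs), (Fay, 38, 21, 10, Nova, p2), (Ola, 38, 26, 10, Argo, x1), (Ola, 38, 26, 10, Nova, cs), (Ola, 38, 26, 10, Nova, p2), (Tai, 38, 24, 10, Argo, x1), (Tai, 38, 24, 10, Nova, cs), (Tai, 38, 24, 10, Nova, p2), (Xia, 38, 15, 10, Argo, x1), (Xia, 38, 15, 10, Nova, cs), (Xia, 38, 15, 10, Nova, p2), (Yan, 38, 23, 10, Argo, x1), (Yan, 38, 23, 10, Nova, cs), (Yan, 38, 23, 10, Nova, p2), (Zed, 16, 40, 1, Delta, law)}
Apply σ_{cid > 16 AND pname ≠ Argo}; surviving tuples: {(Fay, 38, 12, 10, Nova, cs), (Fay, 38, 12, 10, Nova, p2), (Fay, 38, 21, 10, Nova, cs), (Fay, 38, 21, 10, Nova, p2), (Ola, 38, 26, 10, Nova, cs), (Ola, 38, 26, 10, Nova, p2), (Tai, 38, 24, 10, Nova, cs), (Tai, 38, 24, 10, Nova, p2), (Xia, 38, 15, 10, Nova, cs), (Xia, 38, 15, 10, Nova, p2), (Yan, 38, 23, 10, Nova, cs), (Yan, 38, 23, 10, Nova, p2)}
Apply σ_{cname ≠ Tai}; surviving tuples: {(Fay, 38, 12, 10, Nova, cs), (Fay, 38, 12, 10, Nova, p2), (Fay, 38, 21, 10, Nova, cs), (Fay, 38, 21, 10, Nova, p2), (Ola, 38, 26, 10, Nova, cs), (Ola, 38, 26, 10, Nova, p2), (Xia, 38, 15, 10, Nova, cs), (Xia, 38, 15, 10, Nova, p2), (Yan, 38, 23, 10, Nova, cs), (Yan, 38, 23, 10, Nova, p2)}
π_{pid, pname, qty} gives {(12, Nova, 10), (15, Nova, 10), (21, Nova, 10), (23, Nova, 10), (26, Nova, 10)} (5 duplicate(s) eliminated).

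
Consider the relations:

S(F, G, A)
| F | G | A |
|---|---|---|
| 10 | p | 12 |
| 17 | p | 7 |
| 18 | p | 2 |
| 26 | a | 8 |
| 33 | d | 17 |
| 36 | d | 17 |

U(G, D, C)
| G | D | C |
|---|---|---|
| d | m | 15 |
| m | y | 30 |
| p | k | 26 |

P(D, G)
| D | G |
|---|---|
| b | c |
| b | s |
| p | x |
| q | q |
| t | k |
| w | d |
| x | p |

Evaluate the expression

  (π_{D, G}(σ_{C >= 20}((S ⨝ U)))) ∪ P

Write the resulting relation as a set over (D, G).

Joining S and U on G yields {(10, p, 12, k, 26), (17, p, 7, k, 26), (18, p, 2, k, 26), (33, d, 17, m, 15), (36, d, 17, m, 15)}.
Apply σ_{C >= 20}; surviving tuples: {(10, p, 12, k, 26), (17, p, 7, k, 26), (18, p, 2, k, 26)}
Keep only column(s) D, G (2 duplicate(s) eliminated): {(k, p)}
Union: {(k, p)} with {(b, c), (b, s), (p, x), (q, q), (t, k), (w, d), (x, p)} → {(b, c), (b, s), (k, p), (p, x), (q, q), (t, k), (w, d), (x, p)}

{(b, c), (b, s), (k, p), (p, x), (q, q), (t, k), (w, d), (x, p)}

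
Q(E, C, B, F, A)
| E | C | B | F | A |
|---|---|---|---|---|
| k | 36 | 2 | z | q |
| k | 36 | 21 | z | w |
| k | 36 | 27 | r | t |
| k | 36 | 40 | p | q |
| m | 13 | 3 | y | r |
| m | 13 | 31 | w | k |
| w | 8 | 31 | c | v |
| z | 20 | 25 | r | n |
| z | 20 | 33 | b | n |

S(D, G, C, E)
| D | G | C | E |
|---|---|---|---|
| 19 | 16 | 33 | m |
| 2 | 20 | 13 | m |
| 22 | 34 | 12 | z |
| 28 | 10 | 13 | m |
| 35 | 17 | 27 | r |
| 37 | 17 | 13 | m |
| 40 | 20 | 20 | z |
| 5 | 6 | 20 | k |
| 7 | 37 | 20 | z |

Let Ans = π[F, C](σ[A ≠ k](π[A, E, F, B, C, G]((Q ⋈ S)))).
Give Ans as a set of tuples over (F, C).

{(b, 20), (r, 20), (y, 13)}

Q ⋈ S (natural join on E, C): {(m, 13, 3, y, r, 2, 20), (m, 13, 3, y, r, 28, 10), (m, 13, 3, y, r, 37, 17), (m, 13, 31, w, k, 2, 20), (m, 13, 31, w, k, 28, 10), (m, 13, 31, w, k, 37, 17), (z, 20, 25, r, n, 40, 20), (z, 20, 25, r, n, 7, 37), (z, 20, 33, b, n, 40, 20), (z, 20, 33, b, n, 7, 37)}
π_{A, E, F, B, C, G} gives {(k, m, w, 31, 13, 10), (k, m, w, 31, 13, 17), (k, m, w, 31, 13, 20), (n, z, b, 33, 20, 20), (n, z, b, 33, 20, 37), (n, z, r, 25, 20, 20), (n, z, r, 25, 20, 37), (r, m, y, 3, 13, 10), (r, m, y, 3, 13, 17), (r, m, y, 3, 13, 20)}.
Apply σ_{A ≠ k}; surviving tuples: {(n, z, b, 33, 20, 20), (n, z, b, 33, 20, 37), (n, z, r, 25, 20, 20), (n, z, r, 25, 20, 37), (r, m, y, 3, 13, 10), (r, m, y, 3, 13, 17), (r, m, y, 3, 13, 20)}
π_{F, C} gives {(b, 20), (r, 20), (y, 13)} (4 duplicate(s) eliminated).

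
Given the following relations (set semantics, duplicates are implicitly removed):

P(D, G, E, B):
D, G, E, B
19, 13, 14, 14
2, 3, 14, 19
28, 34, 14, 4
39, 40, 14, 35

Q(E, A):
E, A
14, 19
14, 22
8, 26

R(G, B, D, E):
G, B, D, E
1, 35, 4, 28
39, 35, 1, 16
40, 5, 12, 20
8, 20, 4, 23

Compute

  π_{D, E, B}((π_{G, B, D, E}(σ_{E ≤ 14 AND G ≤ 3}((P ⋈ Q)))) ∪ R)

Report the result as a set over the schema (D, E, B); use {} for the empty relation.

{(1, 16, 35), (12, 20, 5), (2, 14, 19), (4, 23, 20), (4, 28, 35)}

Joining P and Q on E yields {(19, 13, 14, 14, 19), (19, 13, 14, 14, 22), (2, 3, 14, 19, 19), (2, 3, 14, 19, 22), (28, 34, 14, 4, 19), (28, 34, 14, 4, 22), (39, 40, 14, 35, 19), (39, 40, 14, 35, 22)}.
σ[E ≤ 14 AND G ≤ 3]: keep tuples satisfying E ≤ 14 AND G ≤ 3 → {(2, 3, 14, 19, 19), (2, 3, 14, 19, 22)}
Keep only column(s) G, B, D, E (1 duplicate(s) eliminated): {(3, 19, 2, 14)}
Union: {(3, 19, 2, 14)} with {(1, 35, 4, 28), (39, 35, 1, 16), (40, 5, 12, 20), (8, 20, 4, 23)} → {(1, 35, 4, 28), (3, 19, 2, 14), (39, 35, 1, 16), (40, 5, 12, 20), (8, 20, 4, 23)}
Keep only column(s) D, E, B: {(1, 16, 35), (12, 20, 5), (2, 14, 19), (4, 23, 20), (4, 28, 35)}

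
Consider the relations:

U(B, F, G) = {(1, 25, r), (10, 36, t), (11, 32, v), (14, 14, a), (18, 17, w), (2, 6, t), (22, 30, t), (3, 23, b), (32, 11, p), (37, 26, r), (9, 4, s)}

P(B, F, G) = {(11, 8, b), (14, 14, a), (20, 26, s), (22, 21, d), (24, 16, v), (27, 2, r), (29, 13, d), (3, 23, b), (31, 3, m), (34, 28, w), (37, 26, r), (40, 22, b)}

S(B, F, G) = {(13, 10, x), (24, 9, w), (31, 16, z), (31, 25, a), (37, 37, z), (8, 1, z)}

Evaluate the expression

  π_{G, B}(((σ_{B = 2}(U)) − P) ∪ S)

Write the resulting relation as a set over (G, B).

Filtering on B = 2 leaves {(2, 6, t)}.
Taking the difference: {(2, 6, t)}
Taking the union: {(13, 10, x), (2, 6, t), (24, 9, w), (31, 16, z), (31, 25, a), (37, 37, z), (8, 1, z)}
π[G, B]: project onto (G, B) → {(a, 31), (t, 2), (w, 24), (x, 13), (z, 31), (z, 37), (z, 8)}

{(a, 31), (t, 2), (w, 24), (x, 13), (z, 31), (z, 37), (z, 8)}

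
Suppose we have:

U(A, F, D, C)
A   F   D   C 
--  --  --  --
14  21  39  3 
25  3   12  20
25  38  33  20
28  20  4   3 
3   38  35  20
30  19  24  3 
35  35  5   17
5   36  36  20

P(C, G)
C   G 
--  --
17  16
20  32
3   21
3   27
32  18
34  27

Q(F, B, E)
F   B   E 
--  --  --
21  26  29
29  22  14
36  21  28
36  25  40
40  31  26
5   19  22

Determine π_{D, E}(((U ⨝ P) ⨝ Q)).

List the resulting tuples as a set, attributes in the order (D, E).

{(36, 28), (36, 40), (39, 29)}

Natural join on C: {(14, 21, 39, 3, 21), (14, 21, 39, 3, 27), (25, 3, 12, 20, 32), (25, 38, 33, 20, 32), (28, 20, 4, 3, 21), (28, 20, 4, 3, 27), (3, 38, 35, 20, 32), (30, 19, 24, 3, 21), (30, 19, 24, 3, 27), (35, 35, 5, 17, 16), (5, 36, 36, 20, 32)}
Natural join on F: {(14, 21, 39, 3, 21, 26, 29), (14, 21, 39, 3, 27, 26, 29), (5, 36, 36, 20, 32, 21, 28), (5, 36, 36, 20, 32, 25, 40)}
π_{D, E} gives {(36, 28), (36, 40), (39, 29)} (1 duplicate(s) eliminated).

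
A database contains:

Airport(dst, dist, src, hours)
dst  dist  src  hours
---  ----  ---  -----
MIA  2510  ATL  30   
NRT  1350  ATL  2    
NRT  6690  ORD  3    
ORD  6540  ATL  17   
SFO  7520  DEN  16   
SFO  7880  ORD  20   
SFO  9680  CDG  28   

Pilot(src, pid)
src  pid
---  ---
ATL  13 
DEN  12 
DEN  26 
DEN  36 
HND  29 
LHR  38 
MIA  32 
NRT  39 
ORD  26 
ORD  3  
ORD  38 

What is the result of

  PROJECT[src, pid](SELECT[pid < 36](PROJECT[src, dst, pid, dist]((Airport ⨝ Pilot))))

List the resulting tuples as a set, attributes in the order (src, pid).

Airport ⋈ Pilot (natural join on src): {(MIA, 2510, ATL, 30, 13), (NRT, 1350, ATL, 2, 13), (NRT, 6690, ORD, 3, 26), (NRT, 6690, ORD, 3, 3), (NRT, 6690, ORD, 3, 38), (ORD, 6540, ATL, 17, 13), (SFO, 7520, DEN, 16, 12), (SFO, 7520, DEN, 16, 26), (SFO, 7520, DEN, 16, 36), (SFO, 7880, ORD, 20, 26), (SFO, 7880, ORD, 20, 3), (SFO, 7880, ORD, 20, 38)}
π_{src, dst, pid, dist} gives {(ATL, MIA, 13, 2510), (ATL, NRT, 13, 1350), (ATL, ORD, 13, 6540), (DEN, SFO, 12, 7520), (DEN, SFO, 26, 7520), (DEN, SFO, 36, 7520), (ORD, NRT, 26, 6690), (ORD, NRT, 3, 6690), (ORD, NRT, 38, 6690), (ORD, SFO, 26, 7880), (ORD, SFO, 3, 7880), (ORD, SFO, 38, 7880)}.
σ[pid < 36]: keep tuples satisfying pid < 36 → {(ATL, MIA, 13, 2510), (ATL, NRT, 13, 1350), (ATL, ORD, 13, 6540), (DEN, SFO, 12, 7520), (DEN, SFO, 26, 7520), (ORD, NRT, 26, 6690), (ORD, NRT, 3, 6690), (ORD, SFO, 26, 7880), (ORD, SFO, 3, 7880)}
π_{src, pid} gives {(ATL, 13), (DEN, 12), (DEN, 26), (ORD, 26), (ORD, 3)} (4 duplicate(s) eliminated).

{(ATL, 13), (DEN, 12), (DEN, 26), (ORD, 26), (ORD, 3)}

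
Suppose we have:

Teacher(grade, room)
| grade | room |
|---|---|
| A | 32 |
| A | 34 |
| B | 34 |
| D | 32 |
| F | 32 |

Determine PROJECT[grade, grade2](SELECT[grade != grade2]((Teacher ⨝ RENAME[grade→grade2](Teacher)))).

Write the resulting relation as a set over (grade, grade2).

{(A, B), (A, D), (A, F), (B, A), (D, A), (D, F), (F, A), (F, D)}

ρ[grade→grade2]: schema becomes (grade2, room); tuples unchanged.
Teacher ⋈ RENAME[grade→grade2](Teacher) (natural join on room): {(A, 32, A), (A, 32, D), (A, 32, F), (A, 34, A), (A, 34, B), (B, 34, A), (B, 34, B), (D, 32, A), (D, 32, D), (D, 32, F), (F, 32, A), (F, 32, D), (F, 32, F)}
Apply σ_{grade != grade2}; surviving tuples: {(A, 32, D), (A, 32, F), (A, 34, B), (B, 34, A), (D, 32, A), (D, 32, F), (F, 32, A), (F, 32, D)}
π[grade, grade2]: project onto (grade, grade2) → {(A, B), (A, D), (A, F), (B, A), (D, A), (D, F), (F, A), (F, D)}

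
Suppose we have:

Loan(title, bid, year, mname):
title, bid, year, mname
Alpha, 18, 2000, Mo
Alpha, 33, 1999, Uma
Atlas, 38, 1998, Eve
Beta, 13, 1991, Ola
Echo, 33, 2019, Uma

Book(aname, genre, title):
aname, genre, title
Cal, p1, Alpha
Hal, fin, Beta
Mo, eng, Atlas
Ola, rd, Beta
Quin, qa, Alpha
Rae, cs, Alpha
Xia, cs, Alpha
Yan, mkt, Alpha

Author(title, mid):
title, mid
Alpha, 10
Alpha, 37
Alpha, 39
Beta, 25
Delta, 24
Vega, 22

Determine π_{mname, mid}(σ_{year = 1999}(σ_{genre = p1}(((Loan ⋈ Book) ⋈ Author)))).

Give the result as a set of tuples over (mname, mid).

{(Uma, 10), (Uma, 37), (Uma, 39)}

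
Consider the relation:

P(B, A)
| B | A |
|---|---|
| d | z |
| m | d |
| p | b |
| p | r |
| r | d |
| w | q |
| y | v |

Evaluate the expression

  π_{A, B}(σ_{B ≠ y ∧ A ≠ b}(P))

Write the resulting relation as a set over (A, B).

{(d, m), (d, r), (q, w), (r, p), (z, d)}

Apply σ_{B ≠ y ∧ A ≠ b}; surviving tuples: {(d, z), (m, d), (p, r), (r, d), (w, q)}
π_{A, B} gives {(d, m), (d, r), (q, w), (r, p), (z, d)}.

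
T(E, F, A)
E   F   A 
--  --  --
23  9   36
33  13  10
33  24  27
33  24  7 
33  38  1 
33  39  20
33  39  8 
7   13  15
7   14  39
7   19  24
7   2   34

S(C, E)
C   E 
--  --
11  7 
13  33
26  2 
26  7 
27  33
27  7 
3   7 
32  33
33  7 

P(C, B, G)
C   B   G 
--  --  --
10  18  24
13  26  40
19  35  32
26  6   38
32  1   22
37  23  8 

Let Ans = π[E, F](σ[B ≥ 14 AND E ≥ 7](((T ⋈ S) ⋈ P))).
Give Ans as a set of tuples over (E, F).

Natural join on E: {(33, 13, 10, 13), (33, 13, 10, 27), (33, 13, 10, 32), (33, 24, 27, 13), (33, 24, 27, 27), (33, 24, 27, 32), (33, 24, 7, 13), (33, 24, 7, 27), (33, 24, 7, 32), (33, 38, 1, 13), (33, 38, 1, 27), (33, 38, 1, 32), (33, 39, 20, 13), (33, 39, 20, 27), (33, 39, 20, 32), (33, 39, 8, 13), (33, 39, 8, 27), (33, 39, 8, 32), (7, 13, 15, 11), (7, 13, 15, 26), (7, 13, 15, 27), (7, 13, 15, 3), (7, 13, 15, 33), (7, 14, 39, 11), (7, 14, 39, 26), (7, 14, 39, 27), (7, 14, 39, 3), (7, 14, 39, 33), (7, 19, 24, 11), (7, 19, 24, 26), (7, 19, 24, 27), (7, 19, 24, 3), (7, 19, 24, 33), (7, 2, 34, 11), (7, 2, 34, 26), (7, 2, 34, 27), (7, 2, 34, 3), (7, 2, 34, 33)}
Natural join on C: {(33, 13, 10, 13, 26, 40), (33, 13, 10, 32, 1, 22), (33, 24, 27, 13, 26, 40), (33, 24, 27, 32, 1, 22), (33, 24, 7, 13, 26, 40), (33, 24, 7, 32, 1, 22), (33, 38, 1, 13, 26, 40), (33, 38, 1, 32, 1, 22), (33, 39, 20, 13, 26, 40), (33, 39, 20, 32, 1, 22), (33, 39, 8, 13, 26, 40), (33, 39, 8, 32, 1, 22), (7, 13, 15, 26, 6, 38), (7, 14, 39, 26, 6, 38), (7, 19, 24, 26, 6, 38), (7, 2, 34, 26, 6, 38)}
Filtering on B ≥ 14 AND E ≥ 7 leaves {(33, 13, 10, 13, 26, 40), (33, 24, 27, 13, 26, 40), (33, 24, 7, 13, 26, 40), (33, 38, 1, 13, 26, 40), (33, 39, 20, 13, 26, 40), (33, 39, 8, 13, 26, 40)}.
π_{E, F} gives {(33, 13), (33, 24), (33, 38), (33, 39)} (2 duplicate(s) eliminated).

{(33, 13), (33, 24), (33, 38), (33, 39)}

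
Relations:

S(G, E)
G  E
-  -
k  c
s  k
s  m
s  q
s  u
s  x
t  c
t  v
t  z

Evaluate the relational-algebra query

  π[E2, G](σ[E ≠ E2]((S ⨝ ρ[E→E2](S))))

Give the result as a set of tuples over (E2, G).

{(c, t), (k, s), (m, s), (q, s), (u, s), (v, t), (x, s), (z, t)}

ρ[E→E2]: schema becomes (G, E2); tuples unchanged.
Joining S and ρ[E→E2](S) on G yields {(k, c, c), (s, k, k), (s, k, m), (s, k, q), (s, k, u), (s, k, x), (s, m, k), (s, m, m), (s, m, q), (s, m, u), (s, m, x), (s, q, k), (s, q, m), (s, q, q), (s, q, u), (s, q, x), (s, u, k), (s, u, m), (s, u, q), (s, u, u), (s, u, x), (s, x, k), (s, x, m), (s, x, q), (s, x, u), (s, x, x), (t, c, c), (t, c, v), (t, c, z), (t, v, c), (t, v, v), (t, v, z), (t, z, c), (t, z, v), (t, z, z)}.
σ[E ≠ E2]: keep tuples satisfying E ≠ E2 → {(s, k, m), (s, k, q), (s, k, u), (s, k, x), (s, m, k), (s, m, q), (s, m, u), (s, m, x), (s, q, k), (s, q, m), (s, q, u), (s, q, x), (s, u, k), (s, u, m), (s, u, q), (s, u, x), (s, x, k), (s, x, m), (s, x, q), (s, x, u), (t, c, v), (t, c, z), (t, v, c), (t, v, z), (t, z, c), (t, z, v)}
Projecting to E2, G (18 duplicate(s) eliminated): {(c, t), (k, s), (m, s), (q, s), (u, s), (v, t), (x, s), (z, t)}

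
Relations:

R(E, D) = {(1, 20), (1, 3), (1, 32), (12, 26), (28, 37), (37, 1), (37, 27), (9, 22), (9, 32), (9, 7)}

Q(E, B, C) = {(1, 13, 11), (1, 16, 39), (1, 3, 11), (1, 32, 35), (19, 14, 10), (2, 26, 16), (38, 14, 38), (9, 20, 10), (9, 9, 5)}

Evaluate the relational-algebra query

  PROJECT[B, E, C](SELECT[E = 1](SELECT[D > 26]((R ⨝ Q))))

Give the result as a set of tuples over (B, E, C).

Natural join on E: {(1, 20, 13, 11), (1, 20, 16, 39), (1, 20, 3, 11), (1, 20, 32, 35), (1, 3, 13, 11), (1, 3, 16, 39), (1, 3, 3, 11), (1, 3, 32, 35), (1, 32, 13, 11), (1, 32, 16, 39), (1, 32, 3, 11), (1, 32, 32, 35), (9, 22, 20, 10), (9, 22, 9, 5), (9, 32, 20, 10), (9, 32, 9, 5), (9, 7, 20, 10), (9, 7, 9, 5)}
Selection D > 26: {(1, 32, 13, 11), (1, 32, 16, 39), (1, 32, 3, 11), (1, 32, 32, 35), (9, 32, 20, 10), (9, 32, 9, 5)}
Selection E = 1: {(1, 32, 13, 11), (1, 32, 16, 39), (1, 32, 3, 11), (1, 32, 32, 35)}
Projecting to B, E, C: {(13, 1, 11), (16, 1, 39), (3, 1, 11), (32, 1, 35)}

{(13, 1, 11), (16, 1, 39), (3, 1, 11), (32, 1, 35)}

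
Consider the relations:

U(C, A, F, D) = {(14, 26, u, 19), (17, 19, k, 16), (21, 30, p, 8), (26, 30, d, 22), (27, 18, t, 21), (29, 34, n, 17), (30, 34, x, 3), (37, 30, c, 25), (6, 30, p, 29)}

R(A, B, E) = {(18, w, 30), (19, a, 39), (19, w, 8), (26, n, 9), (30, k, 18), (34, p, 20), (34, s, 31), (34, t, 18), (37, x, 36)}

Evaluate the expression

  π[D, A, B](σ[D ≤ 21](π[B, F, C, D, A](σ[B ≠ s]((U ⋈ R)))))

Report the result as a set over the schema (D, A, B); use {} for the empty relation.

U ⋈ R (natural join on A): {(14, 26, u, 19, n, 9), (17, 19, k, 16, a, 39), (17, 19, k, 16, w, 8), (21, 30, p, 8, k, 18), (26, 30, d, 22, k, 18), (27, 18, t, 21, w, 30), (29, 34, n, 17, p, 20), (29, 34, n, 17, s, 31), (29, 34, n, 17, t, 18), (30, 34, x, 3, p, 20), (30, 34, x, 3, s, 31), (30, 34, x, 3, t, 18), (37, 30, c, 25, k, 18), (6, 30, p, 29, k, 18)}
Filtering on B ≠ s leaves {(14, 26, u, 19, n, 9), (17, 19, k, 16, a, 39), (17, 19, k, 16, w, 8), (21, 30, p, 8, k, 18), (26, 30, d, 22, k, 18), (27, 18, t, 21, w, 30), (29, 34, n, 17, p, 20), (29, 34, n, 17, t, 18), (30, 34, x, 3, p, 20), (30, 34, x, 3, t, 18), (37, 30, c, 25, k, 18), (6, 30, p, 29, k, 18)}.
Keep only column(s) B, F, C, D, A: {(a, k, 17, 16, 19), (k, c, 37, 25, 30), (k, d, 26, 22, 30), (k, p, 21, 8, 30), (k, p, 6, 29, 30), (n, u, 14, 19, 26), (p, n, 29, 17, 34), (p, x, 30, 3, 34), (t, n, 29, 17, 34), (t, x, 30, 3, 34), (w, k, 17, 16, 19), (w, t, 27, 21, 18)}
Filtering on D ≤ 21 leaves {(a, k, 17, 16, 19), (k, p, 21, 8, 30), (n, u, 14, 19, 26), (p, n, 29, 17, 34), (p, x, 30, 3, 34), (t, n, 29, 17, 34), (t, x, 30, 3, 34), (w, k, 17, 16, 19), (w, t, 27, 21, 18)}.
Keep only column(s) D, A, B: {(16, 19, a), (16, 19, w), (17, 34, p), (17, 34, t), (19, 26, n), (21, 18, w), (3, 34, p), (3, 34, t), (8, 30, k)}

{(16, 19, a), (16, 19, w), (17, 34, p), (17, 34, t), (19, 26, n), (21, 18, w), (3, 34, p), (3, 34, t), (8, 30, k)}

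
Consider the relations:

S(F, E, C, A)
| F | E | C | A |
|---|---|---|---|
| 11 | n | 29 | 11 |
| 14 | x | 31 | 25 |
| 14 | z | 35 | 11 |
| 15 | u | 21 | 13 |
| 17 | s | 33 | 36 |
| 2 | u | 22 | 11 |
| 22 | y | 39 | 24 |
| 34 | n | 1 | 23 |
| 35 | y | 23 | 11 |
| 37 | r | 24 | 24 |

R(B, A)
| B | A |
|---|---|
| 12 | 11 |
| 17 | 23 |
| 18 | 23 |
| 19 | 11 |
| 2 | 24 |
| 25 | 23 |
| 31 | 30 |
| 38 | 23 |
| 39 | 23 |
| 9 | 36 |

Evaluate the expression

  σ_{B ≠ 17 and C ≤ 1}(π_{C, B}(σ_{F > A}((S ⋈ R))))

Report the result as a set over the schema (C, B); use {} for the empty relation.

Natural join on A: {(11, n, 29, 11, 12), (11, n, 29, 11, 19), (14, z, 35, 11, 12), (14, z, 35, 11, 19), (17, s, 33, 36, 9), (2, u, 22, 11, 12), (2, u, 22, 11, 19), (22, y, 39, 24, 2), (34, n, 1, 23, 17), (34, n, 1, 23, 18), (34, n, 1, 23, 25), (34, n, 1, 23, 38), (34, n, 1, 23, 39), (35, y, 23, 11, 12), (35, y, 23, 11, 19), (37, r, 24, 24, 2)}
σ[F > A]: keep tuples satisfying F > A → {(14, z, 35, 11, 12), (14, z, 35, 11, 19), (34, n, 1, 23, 17), (34, n, 1, 23, 18), (34, n, 1, 23, 25), (34, n, 1, 23, 38), (34, n, 1, 23, 39), (35, y, 23, 11, 12), (35, y, 23, 11, 19), (37, r, 24, 24, 2)}
Keep only column(s) C, B: {(1, 17), (1, 18), (1, 25), (1, 38), (1, 39), (23, 12), (23, 19), (24, 2), (35, 12), (35, 19)}
σ[B ≠ 17 and C ≤ 1]: keep tuples satisfying B ≠ 17 and C ≤ 1 → {(1, 18), (1, 25), (1, 38), (1, 39)}

{(1, 18), (1, 25), (1, 38), (1, 39)}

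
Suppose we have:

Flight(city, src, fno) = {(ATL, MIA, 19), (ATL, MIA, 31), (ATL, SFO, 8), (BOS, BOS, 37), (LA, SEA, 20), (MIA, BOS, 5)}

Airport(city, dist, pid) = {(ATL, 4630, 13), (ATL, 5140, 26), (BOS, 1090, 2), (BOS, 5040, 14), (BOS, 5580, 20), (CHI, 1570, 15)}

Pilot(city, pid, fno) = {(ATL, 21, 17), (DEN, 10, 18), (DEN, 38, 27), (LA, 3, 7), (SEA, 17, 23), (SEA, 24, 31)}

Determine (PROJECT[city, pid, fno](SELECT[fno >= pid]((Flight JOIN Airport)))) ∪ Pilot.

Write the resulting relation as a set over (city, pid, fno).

Flight ⋈ Airport (natural join on city): {(ATL, MIA, 19, 4630, 13), (ATL, MIA, 19, 5140, 26), (ATL, MIA, 31, 4630, 13), (ATL, MIA, 31, 5140, 26), (ATL, SFO, 8, 4630, 13), (ATL, SFO, 8, 5140, 26), (BOS, BOS, 37, 1090, 2), (BOS, BOS, 37, 5040, 14), (BOS, BOS, 37, 5580, 20)}
σ[fno >= pid]: keep tuples satisfying fno >= pid → {(ATL, MIA, 19, 4630, 13), (ATL, MIA, 31, 4630, 13), (ATL, MIA, 31, 5140, 26), (BOS, BOS, 37, 1090, 2), (BOS, BOS, 37, 5040, 14), (BOS, BOS, 37, 5580, 20)}
Projecting to city, pid, fno: {(ATL, 13, 19), (ATL, 13, 31), (ATL, 26, 31), (BOS, 14, 37), (BOS, 2, 37), (BOS, 20, 37)}
Set union of the two operands is {(ATL, 13, 19), (ATL, 13, 31), (ATL, 21, 17), (ATL, 26, 31), (BOS, 14, 37), (BOS, 2, 37), (BOS, 20, 37), (DEN, 10, 18), (DEN, 38, 27), (LA, 3, 7), (SEA, 17, 23), (SEA, 24, 31)}.

{(ATL, 13, 19), (ATL, 13, 31), (ATL, 21, 17), (ATL, 26, 31), (BOS, 14, 37), (BOS, 2, 37), (BOS, 20, 37), (DEN, 10, 18), (DEN, 38, 27), (LA, 3, 7), (SEA, 17, 23), (SEA, 24, 31)}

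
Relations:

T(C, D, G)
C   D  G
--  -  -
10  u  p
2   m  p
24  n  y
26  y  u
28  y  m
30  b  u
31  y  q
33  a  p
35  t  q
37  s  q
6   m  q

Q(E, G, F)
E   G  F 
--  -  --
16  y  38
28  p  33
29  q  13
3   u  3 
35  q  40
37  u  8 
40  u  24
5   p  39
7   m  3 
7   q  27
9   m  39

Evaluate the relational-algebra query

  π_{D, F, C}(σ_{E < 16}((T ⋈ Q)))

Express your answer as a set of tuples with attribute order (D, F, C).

{(a, 39, 33), (b, 3, 30), (m, 27, 6), (m, 39, 2), (s, 27, 37), (t, 27, 35), (u, 39, 10), (y, 27, 31), (y, 3, 26), (y, 3, 28), (y, 39, 28)}

T ⋈ Q (natural join on G): {(10, u, p, 28, 33), (10, u, p, 5, 39), (2, m, p, 28, 33), (2, m, p, 5, 39), (24, n, y, 16, 38), (26, y, u, 3, 3), (26, y, u, 37, 8), (26, y, u, 40, 24), (28, y, m, 7, 3), (28, y, m, 9, 39), (30, b, u, 3, 3), (30, b, u, 37, 8), (30, b, u, 40, 24), (31, y, q, 29, 13), (31, y, q, 35, 40), (31, y, q, 7, 27), (33, a, p, 28, 33), (33, a, p, 5, 39), (35, t, q, 29, 13), (35, t, q, 35, 40), (35, t, q, 7, 27), (37, s, q, 29, 13), (37, s, q, 35, 40), (37, s, q, 7, 27), (6, m, q, 29, 13), (6, m, q, 35, 40), (6, m, q, 7, 27)}
Filtering on E < 16 leaves {(10, u, p, 5, 39), (2, m, p, 5, 39), (26, y, u, 3, 3), (28, y, m, 7, 3), (28, y, m, 9, 39), (30, b, u, 3, 3), (31, y, q, 7, 27), (33, a, p, 5, 39), (35, t, q, 7, 27), (37, s, q, 7, 27), (6, m, q, 7, 27)}.
Keep only column(s) D, F, C: {(a, 39, 33), (b, 3, 30), (m, 27, 6), (m, 39, 2), (s, 27, 37), (t, 27, 35), (u, 39, 10), (y, 27, 31), (y, 3, 26), (y, 3, 28), (y, 39, 28)}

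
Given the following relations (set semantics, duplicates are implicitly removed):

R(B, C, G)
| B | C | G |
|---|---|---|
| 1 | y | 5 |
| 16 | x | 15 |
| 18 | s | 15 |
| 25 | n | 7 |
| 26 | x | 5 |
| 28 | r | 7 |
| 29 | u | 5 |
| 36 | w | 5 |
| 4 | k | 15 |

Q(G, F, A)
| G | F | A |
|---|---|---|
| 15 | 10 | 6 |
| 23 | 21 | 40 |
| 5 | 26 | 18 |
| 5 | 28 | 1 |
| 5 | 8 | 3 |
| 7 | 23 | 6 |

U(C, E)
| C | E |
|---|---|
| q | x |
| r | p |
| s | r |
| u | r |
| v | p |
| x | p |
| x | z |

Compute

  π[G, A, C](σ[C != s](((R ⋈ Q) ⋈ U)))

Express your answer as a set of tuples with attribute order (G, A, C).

Joining R and Q on G yields {(1, y, 5, 26, 18), (1, y, 5, 28, 1), (1, y, 5, 8, 3), (16, x, 15, 10, 6), (18, s, 15, 10, 6), (25, n, 7, 23, 6), (26, x, 5, 26, 18), (26, x, 5, 28, 1), (26, x, 5, 8, 3), (28, r, 7, 23, 6), (29, u, 5, 26, 18), (29, u, 5, 28, 1), (29, u, 5, 8, 3), (36, w, 5, 26, 18), (36, w, 5, 28, 1), (36, w, 5, 8, 3), (4, k, 15, 10, 6)}.
Joining (R ⋈ Q) and U on C yields {(16, x, 15, 10, 6, p), (16, x, 15, 10, 6, z), (18, s, 15, 10, 6, r), (26, x, 5, 26, 18, p), (26, x, 5, 26, 18, z), (26, x, 5, 28, 1, p), (26, x, 5, 28, 1, z), (26, x, 5, 8, 3, p), (26, x, 5, 8, 3, z), (28, r, 7, 23, 6, p), (29, u, 5, 26, 18, r), (29, u, 5, 28, 1, r), (29, u, 5, 8, 3, r)}.
Filtering on C != s leaves {(16, x, 15, 10, 6, p), (16, x, 15, 10, 6, z), (26, x, 5, 26, 18, p), (26, x, 5, 26, 18, z), (26, x, 5, 28, 1, p), (26, x, 5, 28, 1, z), (26, x, 5, 8, 3, p), (26, x, 5, 8, 3, z), (28, r, 7, 23, 6, p), (29, u, 5, 26, 18, r), (29, u, 5, 28, 1, r), (29, u, 5, 8, 3, r)}.
Keep only column(s) G, A, C (4 duplicate(s) eliminated): {(15, 6, x), (5, 1, u), (5, 1, x), (5, 18, u), (5, 18, x), (5, 3, u), (5, 3, x), (7, 6, r)}

{(15, 6, x), (5, 1, u), (5, 1, x), (5, 18, u), (5, 18, x), (5, 3, u), (5, 3, x), (7, 6, r)}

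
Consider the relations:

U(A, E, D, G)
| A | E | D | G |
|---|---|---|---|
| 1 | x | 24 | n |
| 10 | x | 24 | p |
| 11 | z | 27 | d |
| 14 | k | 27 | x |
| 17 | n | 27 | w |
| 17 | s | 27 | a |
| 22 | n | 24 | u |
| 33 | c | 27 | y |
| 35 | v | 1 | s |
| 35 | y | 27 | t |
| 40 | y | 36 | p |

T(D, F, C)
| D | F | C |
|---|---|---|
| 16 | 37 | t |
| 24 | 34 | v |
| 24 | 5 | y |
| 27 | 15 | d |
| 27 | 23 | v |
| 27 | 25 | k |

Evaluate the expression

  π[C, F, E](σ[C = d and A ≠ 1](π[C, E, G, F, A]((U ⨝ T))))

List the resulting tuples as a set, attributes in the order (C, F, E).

U ⋈ T (natural join on D): {(1, x, 24, n, 34, v), (1, x, 24, n, 5, y), (10, x, 24, p, 34, v), (10, x, 24, p, 5, y), (11, z, 27, d, 15, d), (11, z, 27, d, 23, v), (11, z, 27, d, 25, k), (14, k, 27, x, 15, d), (14, k, 27, x, 23, v), (14, k, 27, x, 25, k), (17, n, 27, w, 15, d), (17, n, 27, w, 23, v), (17, n, 27, w, 25, k), (17, s, 27, a, 15, d), (17, s, 27, a, 23, v), (17, s, 27, a, 25, k), (22, n, 24, u, 34, v), (22, n, 24, u, 5, y), (33, c, 27, y, 15, d), (33, c, 27, y, 23, v), (33, c, 27, y, 25, k), (35, y, 27, t, 15, d), (35, y, 27, t, 23, v), (35, y, 27, t, 25, k)}
Projecting to C, E, G, F, A: {(d, c, y, 15, 33), (d, k, x, 15, 14), (d, n, w, 15, 17), (d, s, a, 15, 17), (d, y, t, 15, 35), (d, z, d, 15, 11), (k, c, y, 25, 33), (k, k, x, 25, 14), (k, n, w, 25, 17), (k, s, a, 25, 17), (k, y, t, 25, 35), (k, z, d, 25, 11), (v, c, y, 23, 33), (v, k, x, 23, 14), (v, n, u, 34, 22), (v, n, w, 23, 17), (v, s, a, 23, 17), (v, x, n, 34, 1), (v, x, p, 34, 10), (v, y, t, 23, 35), (v, z, d, 23, 11), (y, n, u, 5, 22), (y, x, n, 5, 1), (y, x, p, 5, 10)}
Filtering on C = d and A ≠ 1 leaves {(d, c, y, 15, 33), (d, k, x, 15, 14), (d, n, w, 15, 17), (d, s, a, 15, 17), (d, y, t, 15, 35), (d, z, d, 15, 11)}.
Projecting to C, F, E: {(d, 15, c), (d, 15, k), (d, 15, n), (d, 15, s), (d, 15, y), (d, 15, z)}

{(d, 15, c), (d, 15, k), (d, 15, n), (d, 15, s), (d, 15, y), (d, 15, z)}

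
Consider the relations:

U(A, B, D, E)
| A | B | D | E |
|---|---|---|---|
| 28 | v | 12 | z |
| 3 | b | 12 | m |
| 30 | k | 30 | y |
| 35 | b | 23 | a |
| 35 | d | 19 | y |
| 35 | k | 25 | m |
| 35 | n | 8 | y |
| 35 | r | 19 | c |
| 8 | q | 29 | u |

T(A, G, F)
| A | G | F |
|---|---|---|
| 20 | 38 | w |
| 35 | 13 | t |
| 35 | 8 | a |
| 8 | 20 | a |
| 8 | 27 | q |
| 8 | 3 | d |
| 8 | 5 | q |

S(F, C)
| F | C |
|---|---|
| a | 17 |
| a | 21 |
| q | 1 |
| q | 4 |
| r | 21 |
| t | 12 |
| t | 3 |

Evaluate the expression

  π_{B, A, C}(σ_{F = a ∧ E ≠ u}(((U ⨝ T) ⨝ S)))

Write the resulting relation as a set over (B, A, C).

{(b, 35, 17), (b, 35, 21), (d, 35, 17), (d, 35, 21), (k, 35, 17), (k, 35, 21), (n, 35, 17), (n, 35, 21), (r, 35, 17), (r, 35, 21)}

Joining U and T on A yields {(35, b, 23, a, 13, t), (35, b, 23, a, 8, a), (35, d, 19, y, 13, t), (35, d, 19, y, 8, a), (35, k, 25, m, 13, t), (35, k, 25, m, 8, a), (35, n, 8, y, 13, t), (35, n, 8, y, 8, a), (35, r, 19, c, 13, t), (35, r, 19, c, 8, a), (8, q, 29, u, 20, a), (8, q, 29, u, 27, q), (8, q, 29, u, 3, d), (8, q, 29, u, 5, q)}.
Joining (U ⨝ T) and S on F yields {(35, b, 23, a, 13, t, 12), (35, b, 23, a, 13, t, 3), (35, b, 23, a, 8, a, 17), (35, b, 23, a, 8, a, 21), (35, d, 19, y, 13, t, 12), (35, d, 19, y, 13, t, 3), (35, d, 19, y, 8, a, 17), (35, d, 19, y, 8, a, 21), (35, k, 25, m, 13, t, 12), (35, k, 25, m, 13, t, 3), (35, k, 25, m, 8, a, 17), (35, k, 25, m, 8, a, 21), (35, n, 8, y, 13, t, 12), (35, n, 8, y, 13, t, 3), (35, n, 8, y, 8, a, 17), (35, n, 8, y, 8, a, 21), (35, r, 19, c, 13, t, 12), (35, r, 19, c, 13, t, 3), (35, r, 19, c, 8, a, 17), (35, r, 19, c, 8, a, 21), (8, q, 29, u, 20, a, 17), (8, q, 29, u, 20, a, 21), (8, q, 29, u, 27, q, 1), (8, q, 29, u, 27, q, 4), (8, q, 29, u, 5, q, 1), (8, q, 29, u, 5, q, 4)}.
σ[F = a ∧ E ≠ u]: keep tuples satisfying F = a ∧ E ≠ u → {(35, b, 23, a, 8, a, 17), (35, b, 23, a, 8, a, 21), (35, d, 19, y, 8, a, 17), (35, d, 19, y, 8, a, 21), (35, k, 25, m, 8, a, 17), (35, k, 25, m, 8, a, 21), (35, n, 8, y, 8, a, 17), (35, n, 8, y, 8, a, 21), (35, r, 19, c, 8, a, 17), (35, r, 19, c, 8, a, 21)}
Keep only column(s) B, A, C: {(b, 35, 17), (b, 35, 21), (d, 35, 17), (d, 35, 21), (k, 35, 17), (k, 35, 21), (n, 35, 17), (n, 35, 21), (r, 35, 17), (r, 35, 21)}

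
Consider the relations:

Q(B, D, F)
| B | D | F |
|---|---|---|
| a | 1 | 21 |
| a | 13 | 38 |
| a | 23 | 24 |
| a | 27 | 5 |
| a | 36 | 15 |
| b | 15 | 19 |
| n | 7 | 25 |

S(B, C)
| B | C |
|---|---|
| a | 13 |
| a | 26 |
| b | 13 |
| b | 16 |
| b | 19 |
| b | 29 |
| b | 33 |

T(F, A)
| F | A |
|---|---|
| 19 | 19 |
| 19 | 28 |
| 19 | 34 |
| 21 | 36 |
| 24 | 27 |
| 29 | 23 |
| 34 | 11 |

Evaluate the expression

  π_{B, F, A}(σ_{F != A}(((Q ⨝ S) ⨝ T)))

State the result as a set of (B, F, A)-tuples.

{(a, 21, 36), (a, 24, 27), (b, 19, 28), (b, 19, 34)}

Q ⋈ S (natural join on B): {(a, 1, 21, 13), (a, 1, 21, 26), (a, 13, 38, 13), (a, 13, 38, 26), (a, 23, 24, 13), (a, 23, 24, 26), (a, 27, 5, 13), (a, 27, 5, 26), (a, 36, 15, 13), (a, 36, 15, 26), (b, 15, 19, 13), (b, 15, 19, 16), (b, 15, 19, 19), (b, 15, 19, 29), (b, 15, 19, 33)}
(Q ⨝ S) ⋈ T (natural join on F): {(a, 1, 21, 13, 36), (a, 1, 21, 26, 36), (a, 23, 24, 13, 27), (a, 23, 24, 26, 27), (b, 15, 19, 13, 19), (b, 15, 19, 13, 28), (b, 15, 19, 13, 34), (b, 15, 19, 16, 19), (b, 15, 19, 16, 28), (b, 15, 19, 16, 34), (b, 15, 19, 19, 19), (b, 15, 19, 19, 28), (b, 15, 19, 19, 34), (b, 15, 19, 29, 19), (b, 15, 19, 29, 28), (b, 15, 19, 29, 34), (b, 15, 19, 33, 19), (b, 15, 19, 33, 28), (b, 15, 19, 33, 34)}
Apply σ_{F != A}; surviving tuples: {(a, 1, 21, 13, 36), (a, 1, 21, 26, 36), (a, 23, 24, 13, 27), (a, 23, 24, 26, 27), (b, 15, 19, 13, 28), (b, 15, 19, 13, 34), (b, 15, 19, 16, 28), (b, 15, 19, 16, 34), (b, 15, 19, 19, 28), (b, 15, 19, 19, 34), (b, 15, 19, 29, 28), (b, 15, 19, 29, 34), (b, 15, 19, 33, 28), (b, 15, 19, 33, 34)}
Keep only column(s) B, F, A (10 duplicate(s) eliminated): {(a, 21, 36), (a, 24, 27), (b, 19, 28), (b, 19, 34)}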